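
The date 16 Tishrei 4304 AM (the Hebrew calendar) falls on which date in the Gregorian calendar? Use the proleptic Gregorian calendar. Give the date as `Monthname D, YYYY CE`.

October 2, 543 CE

Julian Day Number of the source date = 1919661.
Converting JDN 1919661 to the Gregorian calendar gives 2 October 543 CE.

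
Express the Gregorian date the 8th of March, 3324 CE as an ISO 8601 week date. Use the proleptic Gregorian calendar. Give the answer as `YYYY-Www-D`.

3324-W10-3

The weekday is Wednesday (ISO weekday 3).
That Wednesday belongs to ISO week 10 of ISO year 3324.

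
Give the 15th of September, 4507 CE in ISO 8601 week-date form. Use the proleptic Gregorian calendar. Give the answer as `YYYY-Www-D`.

4507-W37-4

The weekday is Thursday (ISO weekday 4).
That Thursday belongs to ISO week 37 of ISO year 4507.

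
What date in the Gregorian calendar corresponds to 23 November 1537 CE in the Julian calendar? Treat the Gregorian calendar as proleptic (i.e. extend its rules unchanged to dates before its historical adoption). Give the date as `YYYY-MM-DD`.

1537-12-03

The Julian–Gregorian offset here is 10 days (Julian trailing).
23 November 1537 Julian + 10 days → 3 December 1537 Gregorian.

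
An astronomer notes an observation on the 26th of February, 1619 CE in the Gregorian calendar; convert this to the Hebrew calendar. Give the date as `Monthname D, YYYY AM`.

Adar 12, 5379 AM

Both dates share Julian Day Number 2312444; in the Hebrew calendar that is 12 Adar 5379 AM.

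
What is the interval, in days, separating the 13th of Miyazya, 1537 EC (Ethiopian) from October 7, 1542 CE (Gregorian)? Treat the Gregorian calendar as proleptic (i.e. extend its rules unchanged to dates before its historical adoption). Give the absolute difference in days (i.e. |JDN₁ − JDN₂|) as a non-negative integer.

924

First date → JDN 2285467; second date → JDN 2284543.
The interval is |2285467 − 2284543| = 924 days.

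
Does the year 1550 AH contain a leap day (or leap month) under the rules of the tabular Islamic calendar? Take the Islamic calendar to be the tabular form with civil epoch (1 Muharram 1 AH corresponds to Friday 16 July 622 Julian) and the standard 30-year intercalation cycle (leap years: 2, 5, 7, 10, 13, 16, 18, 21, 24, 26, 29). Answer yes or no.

no

Year 1550 AH is year 20 of its 30-year cycle; leap positions are 2, 5, 7, 10, 13, 16, 18, 21, 24, 26, 29, so it is a common year (354 days).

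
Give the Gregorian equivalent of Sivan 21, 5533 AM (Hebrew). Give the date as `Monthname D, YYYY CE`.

June 12, 1773 CE

Both dates share Julian Day Number 2368798; in the Gregorian calendar that is 12 June 1773 CE.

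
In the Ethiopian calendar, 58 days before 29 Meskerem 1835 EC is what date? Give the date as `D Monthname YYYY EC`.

The starting date is JDN 2394117; 2394117 − 58 = 2394059.
JDN 2394059 corresponds to 6 Nehase 1834 EC.

6 Nehase 1834 EC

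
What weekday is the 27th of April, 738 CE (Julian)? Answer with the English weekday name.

In the proleptic Gregorian calendar this is 1 May 738 (JDN 1990729).
Since JDN mod 7 = 6 (0 = Monday), the day is Sunday.

Sunday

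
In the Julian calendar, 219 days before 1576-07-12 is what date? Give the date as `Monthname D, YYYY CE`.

Counting 219 days back from JDN 2296885 reaches JDN 2296666, which is December 6, 1575 CE.

December 6, 1575 CE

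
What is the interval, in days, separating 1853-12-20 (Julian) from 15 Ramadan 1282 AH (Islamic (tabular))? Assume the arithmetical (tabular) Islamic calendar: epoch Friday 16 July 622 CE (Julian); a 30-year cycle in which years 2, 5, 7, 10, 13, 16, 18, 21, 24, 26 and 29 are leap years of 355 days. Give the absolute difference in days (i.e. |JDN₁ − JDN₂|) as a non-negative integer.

4414

First date → JDN 2398220; second date → JDN 2402634.
The interval is |2398220 − 2402634| = 4414 days.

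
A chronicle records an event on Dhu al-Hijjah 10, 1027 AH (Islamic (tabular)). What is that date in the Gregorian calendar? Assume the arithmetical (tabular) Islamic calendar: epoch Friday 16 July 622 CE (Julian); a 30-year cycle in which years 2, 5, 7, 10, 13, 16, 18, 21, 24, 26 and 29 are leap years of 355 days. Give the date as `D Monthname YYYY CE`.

Julian Day Number of the source date = 2312354.
Converting JDN 2312354 to the Gregorian calendar gives 28 November 1618 CE.

28 November 1618 CE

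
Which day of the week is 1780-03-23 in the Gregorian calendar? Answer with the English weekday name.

Since JDN mod 7 = 3 (0 = Monday), the day is Thursday.

Thursday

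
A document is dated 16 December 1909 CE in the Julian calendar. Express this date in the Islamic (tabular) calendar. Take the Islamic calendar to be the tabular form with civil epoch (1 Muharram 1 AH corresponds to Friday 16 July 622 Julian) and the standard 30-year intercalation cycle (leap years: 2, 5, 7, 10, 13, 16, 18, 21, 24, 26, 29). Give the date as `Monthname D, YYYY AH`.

Dhu al-Hijjah 16, 1327 AH

Julian Day Number of the source date = 2418670.
Converting JDN 2418670 to the tabular Islamic calendar gives 16 Dhu al-Hijjah 1327 AH.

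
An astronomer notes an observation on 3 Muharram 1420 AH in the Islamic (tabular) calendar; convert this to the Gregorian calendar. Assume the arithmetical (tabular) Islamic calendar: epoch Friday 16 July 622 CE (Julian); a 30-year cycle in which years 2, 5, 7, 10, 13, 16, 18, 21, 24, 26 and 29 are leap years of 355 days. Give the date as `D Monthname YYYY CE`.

19 April 1999 CE

Both dates share Julian Day Number 2451288; in the Gregorian calendar that is 19 April 1999 CE.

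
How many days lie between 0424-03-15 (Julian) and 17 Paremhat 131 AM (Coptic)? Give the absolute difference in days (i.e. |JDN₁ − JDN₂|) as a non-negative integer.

3290

JDN of the first date = 1875998.
JDN of the second date = 1872708.
|1872708 − 1875998| = 3290.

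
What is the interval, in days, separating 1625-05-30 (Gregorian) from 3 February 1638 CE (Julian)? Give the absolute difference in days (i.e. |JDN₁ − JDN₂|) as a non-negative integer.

First date → JDN 2314729; second date → JDN 2319371.
The interval is |2314729 − 2319371| = 4642 days.

4642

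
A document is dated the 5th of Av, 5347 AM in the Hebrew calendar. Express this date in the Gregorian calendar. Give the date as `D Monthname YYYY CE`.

Julian Day Number of the source date = 2300920.
Converting JDN 2300920 to the Gregorian calendar gives 9 August 1587 CE.

9 August 1587 CE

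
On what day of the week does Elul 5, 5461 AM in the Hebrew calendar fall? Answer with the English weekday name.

Thursday

Equivalently 8 September 1701 Gregorian, JDN 2342588.
JDN 2342588 mod 7 = 3, and JDN 0 was a Monday, so this is a Thursday.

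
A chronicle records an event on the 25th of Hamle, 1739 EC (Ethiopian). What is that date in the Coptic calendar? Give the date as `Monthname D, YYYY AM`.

Julian Day Number of the source date = 2359349.
Converting JDN 2359349 to the Coptic calendar gives 25 Epip 1463 AM.

Epip 25, 1463 AM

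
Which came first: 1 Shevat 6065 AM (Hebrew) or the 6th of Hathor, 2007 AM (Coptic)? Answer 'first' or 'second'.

Converting both to JDN: 2562971 vs 2557786; the smaller is the second.

second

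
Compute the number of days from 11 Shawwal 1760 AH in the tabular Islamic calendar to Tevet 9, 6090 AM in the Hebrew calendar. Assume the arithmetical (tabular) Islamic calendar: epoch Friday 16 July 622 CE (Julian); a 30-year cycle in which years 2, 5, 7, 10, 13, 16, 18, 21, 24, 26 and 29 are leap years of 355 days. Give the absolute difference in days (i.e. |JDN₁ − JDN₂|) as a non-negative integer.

First date → JDN 2572047; second date → JDN 2572075.
The interval is |2572047 − 2572075| = 28 days.

28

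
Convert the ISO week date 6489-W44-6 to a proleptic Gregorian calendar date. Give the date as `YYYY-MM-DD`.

ISO week 1 of 6489 is the week containing the first Thursday of 6489.
Week 44, day 6 (Saturday) lands on 6489-11-05.

6489-11-05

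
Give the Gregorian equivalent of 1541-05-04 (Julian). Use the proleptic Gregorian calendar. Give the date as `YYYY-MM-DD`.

For dates in this range the Gregorian date is 10 days ahead of the Julian.
4 May 1541 Julian + 10 days → 14 May 1541 Gregorian.

1541-05-14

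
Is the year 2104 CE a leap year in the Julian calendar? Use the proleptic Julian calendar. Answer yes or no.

yes

2104 mod 4 = 0, so it is a leap year in the Julian calendar.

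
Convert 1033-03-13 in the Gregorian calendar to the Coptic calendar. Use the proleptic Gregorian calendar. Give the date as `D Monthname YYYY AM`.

Julian Day Number of the source date = 2098427.
Converting JDN 2098427 to the Coptic calendar gives 11 Paremhat 749 AM.

11 Paremhat 749 AM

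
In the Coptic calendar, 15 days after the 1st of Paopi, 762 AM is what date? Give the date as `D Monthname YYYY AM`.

16 Paopi 762 AM

JDN of the 1st of Paopi, 762 AM = 2103015.
2103015 + 15 = 2103030.
JDN 2103030 in the Coptic calendar is 16 Paopi 762 AM.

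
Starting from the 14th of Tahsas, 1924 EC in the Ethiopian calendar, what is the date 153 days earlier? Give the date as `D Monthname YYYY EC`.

Counting 153 days back from JDN 2426700 reaches JDN 2426547, which is 17 Hamle 1923 EC.

17 Hamle 1923 EC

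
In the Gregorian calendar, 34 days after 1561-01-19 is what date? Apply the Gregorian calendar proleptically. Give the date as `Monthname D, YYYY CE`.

February 22, 1561 CE

JDN of 1561-01-19 = 2291222.
2291222 + 34 = 2291256.
JDN 2291256 in the Gregorian calendar is February 22, 1561 CE.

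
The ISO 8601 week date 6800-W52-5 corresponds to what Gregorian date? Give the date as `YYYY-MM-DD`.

6800-12-29

ISO week 1 of 6800 is the week containing the first Thursday of 6800.
Week 52, day 5 (Friday) lands on 6800-12-29.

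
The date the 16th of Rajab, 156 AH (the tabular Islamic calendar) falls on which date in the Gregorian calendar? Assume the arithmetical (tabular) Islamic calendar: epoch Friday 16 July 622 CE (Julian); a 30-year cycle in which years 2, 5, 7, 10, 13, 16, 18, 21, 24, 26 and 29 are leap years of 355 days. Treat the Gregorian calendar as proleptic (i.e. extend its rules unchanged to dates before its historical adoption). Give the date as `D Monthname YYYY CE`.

Both dates share Julian Day Number 2003559; in the Gregorian calendar that is 16 June 773 CE.

16 June 773 CE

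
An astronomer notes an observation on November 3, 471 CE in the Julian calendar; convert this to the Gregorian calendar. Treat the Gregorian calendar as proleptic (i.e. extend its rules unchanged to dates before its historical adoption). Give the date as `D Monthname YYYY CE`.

4 November 471 CE

At this point the Julian calendar is 1 day behind the Gregorian.
3 November 471 Julian + 1 day → 4 November 471 Gregorian.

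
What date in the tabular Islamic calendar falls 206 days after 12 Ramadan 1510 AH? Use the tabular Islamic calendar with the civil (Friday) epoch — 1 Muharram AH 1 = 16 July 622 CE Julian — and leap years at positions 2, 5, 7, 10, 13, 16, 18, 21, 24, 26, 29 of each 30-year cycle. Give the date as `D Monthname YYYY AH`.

Counting 206 days forward from JDN 2483426 reaches JDN 2483632, which is 10 Rabi' al-Thani 1511 AH.

10 Rabi' al-Thani 1511 AH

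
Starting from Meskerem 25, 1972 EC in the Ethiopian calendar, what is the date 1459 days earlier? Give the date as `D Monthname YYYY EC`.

JDN of Meskerem 25, 1972 EC = 2444153.
2444153 − 1459 = 2442694.
JDN 2442694 in the Ethiopian calendar is 27 Meskerem 1968 EC.

27 Meskerem 1968 EC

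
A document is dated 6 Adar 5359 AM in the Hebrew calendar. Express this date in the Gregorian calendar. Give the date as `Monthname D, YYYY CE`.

March 3, 1599 CE

Both dates share Julian Day Number 2305144; in the Gregorian calendar that is 3 March 1599 CE.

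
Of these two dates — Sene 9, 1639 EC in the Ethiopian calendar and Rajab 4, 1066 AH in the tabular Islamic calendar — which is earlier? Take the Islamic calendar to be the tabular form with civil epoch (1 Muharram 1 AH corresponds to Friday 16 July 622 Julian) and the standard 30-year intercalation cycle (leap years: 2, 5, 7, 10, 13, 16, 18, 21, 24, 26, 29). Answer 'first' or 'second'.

The two dates have Julian Day Numbers 2322778 and 2326020 respectively.
Since 2322778 < 2326020, the first date comes first.

first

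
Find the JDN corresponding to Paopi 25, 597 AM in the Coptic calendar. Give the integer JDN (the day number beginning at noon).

2042773

In the proleptic Gregorian calendar the same day is 26 October 880.
JDN 2400001 is 17 November 1858 CE (Gregorian), MJD 0; the target day is −357228 days from there, so JDN = 2042773.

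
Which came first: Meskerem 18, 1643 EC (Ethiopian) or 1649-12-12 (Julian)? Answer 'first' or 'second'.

The two dates have Julian Day Numbers 2323978 and 2323701 respectively.
Since 2323701 < 2323978, the second date comes first.

second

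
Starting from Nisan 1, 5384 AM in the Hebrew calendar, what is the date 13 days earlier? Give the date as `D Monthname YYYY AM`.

The starting date is JDN 2314294; 2314294 − 13 = 2314281.
JDN 2314281 corresponds to 17 Adar 5384 AM.

17 Adar 5384 AM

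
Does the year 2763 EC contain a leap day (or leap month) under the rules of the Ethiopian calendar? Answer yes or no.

2763 mod 4 = 3; in the Ethiopian calendar a year is leap when year mod 4 = 3, so it is a leap year.

yes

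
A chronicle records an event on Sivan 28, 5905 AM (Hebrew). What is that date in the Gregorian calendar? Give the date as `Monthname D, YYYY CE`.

June 19, 2145 CE

Both dates share Julian Day Number 2504675; in the Gregorian calendar that is 19 June 2145 CE.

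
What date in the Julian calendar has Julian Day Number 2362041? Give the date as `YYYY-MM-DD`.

1754-12-01

JDN 2362041 is 12 December 1754 in the Gregorian calendar.
In the Julian calendar that day is 1754-12-01.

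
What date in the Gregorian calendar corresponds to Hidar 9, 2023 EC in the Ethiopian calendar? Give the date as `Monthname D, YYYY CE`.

November 18, 2030 CE

Julian Day Number of the source date = 2462824.
Converting JDN 2462824 to the Gregorian calendar gives 18 November 2030 CE.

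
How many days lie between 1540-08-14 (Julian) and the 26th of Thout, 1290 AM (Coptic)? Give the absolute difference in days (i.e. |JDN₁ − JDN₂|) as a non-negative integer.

12093

JDN of the first date = 2283769.
JDN of the second date = 2295862.
|2295862 − 2283769| = 12093.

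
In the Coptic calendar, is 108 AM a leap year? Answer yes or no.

108 mod 4 = 0; in the Coptic calendar a year is leap when year mod 4 = 3, so it is a common year.

no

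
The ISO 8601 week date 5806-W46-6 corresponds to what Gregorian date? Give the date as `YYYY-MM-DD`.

5806-11-15

ISO week 1 of 5806 is the week containing the first Thursday of 5806.
Week 46, day 6 (Saturday) lands on 5806-11-15.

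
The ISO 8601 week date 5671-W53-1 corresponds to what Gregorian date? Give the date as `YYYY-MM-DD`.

5671-12-28

ISO week 1 of 5671 is the week containing the first Thursday of 5671.
Week 53, day 1 (Monday) lands on 5671-12-28.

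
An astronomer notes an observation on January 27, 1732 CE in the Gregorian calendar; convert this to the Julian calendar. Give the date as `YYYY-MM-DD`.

For dates in this range the Gregorian date is 11 days ahead of the Julian.
27 January 1732 Gregorian − 11 days → 16 January 1732 Julian.

1732-01-16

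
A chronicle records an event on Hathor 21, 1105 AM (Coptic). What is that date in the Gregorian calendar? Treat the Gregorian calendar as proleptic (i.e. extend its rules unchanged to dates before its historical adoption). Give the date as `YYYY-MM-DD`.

Both dates share Julian Day Number 2228346; in the Gregorian calendar that is 25 November 1388 CE.

1388-11-25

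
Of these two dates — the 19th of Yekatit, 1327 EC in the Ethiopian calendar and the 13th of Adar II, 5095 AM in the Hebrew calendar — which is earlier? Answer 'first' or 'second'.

first

The two dates have Julian Day Numbers 2208710 and 2208734 respectively.
Since 2208710 < 2208734, the first date comes first.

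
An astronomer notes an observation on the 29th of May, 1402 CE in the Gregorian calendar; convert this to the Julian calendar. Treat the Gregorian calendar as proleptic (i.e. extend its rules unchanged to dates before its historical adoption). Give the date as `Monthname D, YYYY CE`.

At this point the Julian calendar is 9 days behind the Gregorian.
29 May 1402 Gregorian − 9 days → 20 May 1402 Julian.

May 20, 1402 CE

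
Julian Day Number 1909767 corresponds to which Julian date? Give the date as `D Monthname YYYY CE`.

JDN 1909767 is 30 August 516 in the proleptic Gregorian calendar.
In the Julian calendar that day is 28 August 516 CE.

28 August 516 CE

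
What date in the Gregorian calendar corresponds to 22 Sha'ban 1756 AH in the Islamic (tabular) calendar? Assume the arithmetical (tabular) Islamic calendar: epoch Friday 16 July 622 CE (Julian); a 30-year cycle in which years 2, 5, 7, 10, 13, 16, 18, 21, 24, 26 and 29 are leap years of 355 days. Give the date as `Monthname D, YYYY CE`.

Julian Day Number of the source date = 2570581.
Converting JDN 2570581 to the Gregorian calendar gives 29 November 2325 CE.

November 29, 2325 CE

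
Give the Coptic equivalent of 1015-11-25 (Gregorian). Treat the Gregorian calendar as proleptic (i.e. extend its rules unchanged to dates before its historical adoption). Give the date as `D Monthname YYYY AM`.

22 Hathor 732 AM

Julian Day Number of the source date = 2092109.
Converting JDN 2092109 to the Coptic calendar gives 22 Hathor 732 AM.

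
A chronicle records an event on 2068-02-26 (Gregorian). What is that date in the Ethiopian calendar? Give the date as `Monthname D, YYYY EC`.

Julian Day Number of the source date = 2476438.
Converting JDN 2476438 to the Ethiopian calendar gives 18 Yekatit 2060 EC.

Yekatit 18, 2060 EC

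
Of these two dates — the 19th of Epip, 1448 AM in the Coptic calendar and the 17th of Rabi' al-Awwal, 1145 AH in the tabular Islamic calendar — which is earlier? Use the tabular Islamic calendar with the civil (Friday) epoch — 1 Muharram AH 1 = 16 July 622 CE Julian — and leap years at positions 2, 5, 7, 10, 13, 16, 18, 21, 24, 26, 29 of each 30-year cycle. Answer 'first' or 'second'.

The two dates have Julian Day Numbers 2353865 and 2353910 respectively.
Since 2353865 < 2353910, the first date comes first.

first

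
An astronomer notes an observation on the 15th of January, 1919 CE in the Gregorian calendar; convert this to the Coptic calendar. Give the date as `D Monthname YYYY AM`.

Julian Day Number of the source date = 2421974.
Converting JDN 2421974 to the Coptic calendar gives 7 Tobi 1635 AM.

7 Tobi 1635 AM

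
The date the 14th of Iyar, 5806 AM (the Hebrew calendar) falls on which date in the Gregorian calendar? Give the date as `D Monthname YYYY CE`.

20 May 2046 CE

Julian Day Number of the source date = 2468486.
Converting JDN 2468486 to the Gregorian calendar gives 20 May 2046 CE.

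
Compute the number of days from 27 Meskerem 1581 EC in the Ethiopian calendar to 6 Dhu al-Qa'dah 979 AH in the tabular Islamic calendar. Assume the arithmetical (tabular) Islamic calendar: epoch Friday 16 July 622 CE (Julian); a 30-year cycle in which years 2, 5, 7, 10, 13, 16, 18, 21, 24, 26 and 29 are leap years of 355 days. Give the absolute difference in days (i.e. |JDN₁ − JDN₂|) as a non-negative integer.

6031

First date → JDN 2301342; second date → JDN 2295311.
The interval is |2301342 − 2295311| = 6031 days.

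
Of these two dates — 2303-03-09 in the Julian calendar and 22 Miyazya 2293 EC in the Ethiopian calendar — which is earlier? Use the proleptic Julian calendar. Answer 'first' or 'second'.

Converting both to JDN: 2562296 vs 2561605; the smaller is the second.

second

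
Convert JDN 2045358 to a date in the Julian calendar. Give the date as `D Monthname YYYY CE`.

JDN 2045358 is 24 November 887 in the proleptic Gregorian calendar.
In the Julian calendar that day is 20 November 887 CE.

20 November 887 CE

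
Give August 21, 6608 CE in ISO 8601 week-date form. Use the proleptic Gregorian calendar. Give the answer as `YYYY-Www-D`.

The weekday is Sunday (ISO weekday 7).
That Sunday belongs to ISO week 33 of ISO year 6608.

6608-W33-7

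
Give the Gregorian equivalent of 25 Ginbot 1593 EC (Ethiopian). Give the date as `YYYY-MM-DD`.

1601-05-30

Both dates share Julian Day Number 2305963; in the Gregorian calendar that is 30 May 1601 CE.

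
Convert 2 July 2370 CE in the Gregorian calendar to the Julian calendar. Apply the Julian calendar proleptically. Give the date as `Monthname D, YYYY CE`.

For dates in this range the Gregorian date is 16 days ahead of the Julian.
2 July 2370 Gregorian − 16 days → 16 June 2370 Julian.

June 16, 2370 CE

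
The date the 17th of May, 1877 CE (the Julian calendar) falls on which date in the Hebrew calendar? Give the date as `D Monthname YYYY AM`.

The source date corresponds to 29 May 1877 in the Gregorian calendar (JDN 2406769).
That day falls on 17 Sivan 5637 AM in the Hebrew calendar.

17 Sivan 5637 AM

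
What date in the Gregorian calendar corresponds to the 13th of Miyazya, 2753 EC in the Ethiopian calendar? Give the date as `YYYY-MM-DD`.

Both dates share Julian Day Number 2729611; in the Gregorian calendar that is 27 April 2761 CE.

2761-04-27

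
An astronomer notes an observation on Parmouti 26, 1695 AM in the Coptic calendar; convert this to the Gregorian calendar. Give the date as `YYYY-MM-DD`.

1979-05-04

Julian Day Number of the source date = 2443998.
Converting JDN 2443998 to the Gregorian calendar gives 4 May 1979 CE.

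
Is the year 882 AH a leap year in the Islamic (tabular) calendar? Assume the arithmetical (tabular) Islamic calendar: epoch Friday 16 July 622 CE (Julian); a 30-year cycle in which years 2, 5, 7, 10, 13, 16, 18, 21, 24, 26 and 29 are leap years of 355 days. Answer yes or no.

Year 882 AH is year 12 of its 30-year cycle; leap positions are 2, 5, 7, 10, 13, 16, 18, 21, 24, 26, 29, so it is a common year (354 days).

no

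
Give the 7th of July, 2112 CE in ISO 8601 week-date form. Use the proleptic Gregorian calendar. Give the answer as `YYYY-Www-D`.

The weekday is Thursday (ISO weekday 4).
That Thursday belongs to ISO week 27 of ISO year 2112.

2112-W27-4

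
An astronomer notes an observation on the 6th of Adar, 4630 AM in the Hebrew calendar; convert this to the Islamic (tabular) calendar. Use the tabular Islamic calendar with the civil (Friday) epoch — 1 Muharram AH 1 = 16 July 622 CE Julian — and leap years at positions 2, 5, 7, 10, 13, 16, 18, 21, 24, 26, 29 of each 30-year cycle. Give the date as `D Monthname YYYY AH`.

Both dates share Julian Day Number 2038867; in the tabular Islamic calendar that is 6 Rabi' al-Awwal 256 AH.

6 Rabi' al-Awwal 256 AH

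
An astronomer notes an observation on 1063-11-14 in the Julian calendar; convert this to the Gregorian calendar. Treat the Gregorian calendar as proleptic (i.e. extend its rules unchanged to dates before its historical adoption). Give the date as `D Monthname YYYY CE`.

For dates in this range the Gregorian date is 6 days ahead of the Julian.
14 November 1063 Julian + 6 days → 20 November 1063 Gregorian.

20 November 1063 CE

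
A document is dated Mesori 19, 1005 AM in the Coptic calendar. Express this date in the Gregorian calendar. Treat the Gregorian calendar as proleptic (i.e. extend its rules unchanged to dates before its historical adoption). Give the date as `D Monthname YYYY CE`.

19 August 1289 CE

Julian Day Number of the source date = 2192089.
Converting JDN 2192089 to the Gregorian calendar gives 19 August 1289 CE.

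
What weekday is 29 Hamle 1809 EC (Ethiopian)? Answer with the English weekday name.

Monday

In the Gregorian calendar this is 4 August 1817 (JDN 2384921).
JDN 2384921 mod 7 = 0, and JDN 0 was a Monday, so this is a Monday.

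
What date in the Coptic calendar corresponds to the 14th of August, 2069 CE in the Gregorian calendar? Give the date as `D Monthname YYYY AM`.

Both dates share Julian Day Number 2476973; in the Coptic calendar that is 8 Mesori 1785 AM.

8 Mesori 1785 AM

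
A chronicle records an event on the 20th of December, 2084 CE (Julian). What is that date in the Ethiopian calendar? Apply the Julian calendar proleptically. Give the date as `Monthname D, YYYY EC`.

Julian Day Number of the source date = 2482593.
Converting JDN 2482593 to the Ethiopian calendar gives 24 Tahsas 2077 EC.

Tahsas 24, 2077 EC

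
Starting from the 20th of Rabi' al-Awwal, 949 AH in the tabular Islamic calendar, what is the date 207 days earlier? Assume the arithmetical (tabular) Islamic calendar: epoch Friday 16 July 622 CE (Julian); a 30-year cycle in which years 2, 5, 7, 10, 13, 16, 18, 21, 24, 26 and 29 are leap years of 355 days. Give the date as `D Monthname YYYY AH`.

20 Sha'ban 948 AH

Counting 207 days back from JDN 2284458 reaches JDN 2284251, which is 20 Sha'ban 948 AH.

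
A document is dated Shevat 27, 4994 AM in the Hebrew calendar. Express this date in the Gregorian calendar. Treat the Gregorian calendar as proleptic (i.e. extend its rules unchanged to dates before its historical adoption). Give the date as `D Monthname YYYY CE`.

Both dates share Julian Day Number 2171804; in the Gregorian calendar that is 4 February 1234 CE.

4 February 1234 CE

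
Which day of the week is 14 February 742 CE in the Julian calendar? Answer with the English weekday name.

Wednesday

In the proleptic Gregorian calendar this is 18 February 742 (JDN 1992118).
1992118 ≡ 2 (mod 7); counting from Monday = 0 gives Wednesday.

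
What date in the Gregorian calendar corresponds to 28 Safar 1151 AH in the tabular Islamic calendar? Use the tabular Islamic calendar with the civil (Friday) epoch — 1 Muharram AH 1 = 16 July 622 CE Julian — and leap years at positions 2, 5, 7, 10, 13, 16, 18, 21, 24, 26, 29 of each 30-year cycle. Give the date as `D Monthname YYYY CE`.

Both dates share Julian Day Number 2356019; in the Gregorian calendar that is 17 June 1738 CE.

17 June 1738 CE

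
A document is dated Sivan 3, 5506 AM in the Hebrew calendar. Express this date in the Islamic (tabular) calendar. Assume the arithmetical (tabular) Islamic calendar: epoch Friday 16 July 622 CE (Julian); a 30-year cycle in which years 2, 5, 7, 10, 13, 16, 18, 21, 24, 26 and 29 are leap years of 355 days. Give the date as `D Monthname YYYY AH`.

Julian Day Number of the source date = 2358915.
Converting JDN 2358915 to the tabular Islamic calendar gives 1 Jumada al-Awwal 1159 AH.

1 Jumada al-Awwal 1159 AH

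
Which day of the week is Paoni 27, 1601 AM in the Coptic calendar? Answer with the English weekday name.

Friday

In the Gregorian calendar this is 3 July 1885 (JDN 2409726).
2409726 ≡ 4 (mod 7); counting from Monday = 0 gives Friday.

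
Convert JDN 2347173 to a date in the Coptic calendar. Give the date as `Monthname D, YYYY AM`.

The Gregorian equivalent of JDN 2347173 is 29 March 1714.
In the Coptic calendar that day is Paremhat 22, 1430 AM.

Paremhat 22, 1430 AM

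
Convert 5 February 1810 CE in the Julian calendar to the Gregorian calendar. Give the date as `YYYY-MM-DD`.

For dates in this range the Gregorian date is 12 days ahead of the Julian.
5 February 1810 Julian + 12 days → 17 February 1810 Gregorian.

1810-02-17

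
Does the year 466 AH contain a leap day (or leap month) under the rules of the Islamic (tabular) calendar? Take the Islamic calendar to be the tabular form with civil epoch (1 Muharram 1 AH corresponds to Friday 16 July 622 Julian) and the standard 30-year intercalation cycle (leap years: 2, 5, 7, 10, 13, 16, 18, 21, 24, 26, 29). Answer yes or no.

yes

Year 466 AH is year 16 of its 30-year cycle; leap positions are 2, 5, 7, 10, 13, 16, 18, 21, 24, 26, 29, so it is a leap year (355 days).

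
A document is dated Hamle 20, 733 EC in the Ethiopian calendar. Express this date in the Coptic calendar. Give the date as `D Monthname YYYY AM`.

20 Epip 457 AM

Both dates share Julian Day Number 1991903; in the Coptic calendar that is 20 Epip 457 AM.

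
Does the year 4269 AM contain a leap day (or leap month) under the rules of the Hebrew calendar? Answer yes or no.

Hebrew year 4269 is year 13 of its 19-year Metonic cycle; leap years are at positions 3, 6, 8, 11, 14, 17, 19, so it is a common year (12 months).

no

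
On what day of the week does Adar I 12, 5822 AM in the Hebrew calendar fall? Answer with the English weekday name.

Wednesday

In the Gregorian calendar this is 22 February 2062 (JDN 2474243).
JDN 2474243 mod 7 = 2, and JDN 0 was a Monday, so this is a Wednesday.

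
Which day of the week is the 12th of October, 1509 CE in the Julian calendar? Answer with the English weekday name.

This is JDN 2272505 (22 October 1509 Gregorian).
Since JDN mod 7 = 4 (0 = Monday), the day is Friday.

Friday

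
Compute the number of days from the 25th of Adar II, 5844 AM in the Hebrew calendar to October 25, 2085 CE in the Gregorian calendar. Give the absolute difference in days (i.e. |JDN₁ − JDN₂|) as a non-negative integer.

572

JDN of the first date = 2482317.
JDN of the second date = 2482889.
|2482889 − 2482317| = 572.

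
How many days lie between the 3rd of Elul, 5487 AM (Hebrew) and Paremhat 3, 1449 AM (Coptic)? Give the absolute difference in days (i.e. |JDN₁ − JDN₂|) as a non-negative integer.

First date → JDN 2352065; second date → JDN 2354094.
The interval is |2352065 − 2354094| = 2029 days.

2029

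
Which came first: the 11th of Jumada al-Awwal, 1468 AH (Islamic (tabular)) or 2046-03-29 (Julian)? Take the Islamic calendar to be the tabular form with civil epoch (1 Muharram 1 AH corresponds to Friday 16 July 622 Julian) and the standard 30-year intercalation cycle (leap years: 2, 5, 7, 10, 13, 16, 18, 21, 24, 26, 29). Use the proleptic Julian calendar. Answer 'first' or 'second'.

first

The two dates have Julian Day Numbers 2468424 and 2468447 respectively.
Since 2468424 < 2468447, the first date comes first.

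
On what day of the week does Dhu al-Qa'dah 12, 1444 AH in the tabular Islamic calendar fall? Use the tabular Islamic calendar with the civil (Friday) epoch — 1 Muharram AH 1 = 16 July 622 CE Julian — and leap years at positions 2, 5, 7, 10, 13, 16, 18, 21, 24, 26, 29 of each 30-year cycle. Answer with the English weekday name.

Thursday

In the Gregorian calendar this is 1 June 2023 (JDN 2460097).
JDN 2460097 mod 7 = 3, and JDN 0 was a Monday, so this is a Thursday.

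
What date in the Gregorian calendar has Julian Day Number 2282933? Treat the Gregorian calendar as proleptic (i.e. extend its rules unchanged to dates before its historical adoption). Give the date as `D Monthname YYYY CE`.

Counting from JDN 2299161 = 15 Oct 1582 gives an offset of -16228 days.

11 May 1538 CE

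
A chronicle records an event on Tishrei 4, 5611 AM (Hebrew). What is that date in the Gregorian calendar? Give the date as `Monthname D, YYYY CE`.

September 10, 1850 CE

Julian Day Number of the source date = 2397011.
Converting JDN 2397011 to the Gregorian calendar gives 10 September 1850 CE.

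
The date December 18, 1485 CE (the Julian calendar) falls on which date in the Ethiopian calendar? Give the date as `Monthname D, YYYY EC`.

Tahsas 22, 1478 EC

Both dates share Julian Day Number 2263806; in the Ethiopian calendar that is 22 Tahsas 1478 EC.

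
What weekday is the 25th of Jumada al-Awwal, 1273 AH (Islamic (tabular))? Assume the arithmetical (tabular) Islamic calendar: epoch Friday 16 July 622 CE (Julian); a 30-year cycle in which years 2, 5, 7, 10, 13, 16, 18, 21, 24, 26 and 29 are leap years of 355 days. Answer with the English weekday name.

Equivalently 21 January 1857 Gregorian, JDN 2399336.
2399336 ≡ 2 (mod 7); counting from Monday = 0 gives Wednesday.

Wednesday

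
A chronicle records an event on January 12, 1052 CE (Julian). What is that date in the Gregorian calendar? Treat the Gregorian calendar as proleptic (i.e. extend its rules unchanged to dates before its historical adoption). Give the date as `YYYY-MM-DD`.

At this point the Julian calendar is 6 days behind the Gregorian.
12 January 1052 Julian + 6 days → 18 January 1052 Gregorian.

1052-01-18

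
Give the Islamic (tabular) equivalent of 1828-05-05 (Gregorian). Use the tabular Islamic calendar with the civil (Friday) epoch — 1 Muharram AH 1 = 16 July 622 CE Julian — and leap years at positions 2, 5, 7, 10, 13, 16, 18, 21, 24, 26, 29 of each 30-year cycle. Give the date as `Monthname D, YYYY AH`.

Shawwal 20, 1243 AH

Both dates share Julian Day Number 2388848; in the tabular Islamic calendar that is 20 Shawwal 1243 AH.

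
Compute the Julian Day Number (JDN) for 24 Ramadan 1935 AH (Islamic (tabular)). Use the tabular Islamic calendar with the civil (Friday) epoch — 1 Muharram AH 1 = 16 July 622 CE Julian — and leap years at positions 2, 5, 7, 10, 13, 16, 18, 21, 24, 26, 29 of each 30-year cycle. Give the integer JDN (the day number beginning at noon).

In the Gregorian calendar the same day is 31 August 2499.
JDN 2299161 is 15 October 1582 CE (Gregorian); the target day is +334883 days from there, so JDN = 2634044.

2634044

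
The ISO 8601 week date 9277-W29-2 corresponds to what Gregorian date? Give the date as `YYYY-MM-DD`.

ISO week 1 of 9277 is the week containing the first Thursday of 9277.
Week 29, day 2 (Tuesday) lands on 9277-07-20.

9277-07-20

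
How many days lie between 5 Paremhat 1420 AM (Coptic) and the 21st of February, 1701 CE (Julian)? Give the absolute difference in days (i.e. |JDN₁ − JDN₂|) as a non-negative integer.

JDN of the first date = 2343504.
JDN of the second date = 2342400.
|2342400 − 2343504| = 1104.

1104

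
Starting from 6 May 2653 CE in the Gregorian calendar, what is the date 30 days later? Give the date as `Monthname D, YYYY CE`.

JDN of 6 May 2653 CE = 2690174.
2690174 + 30 = 2690204.
JDN 2690204 in the Gregorian calendar is June 5, 2653 CE.

June 5, 2653 CE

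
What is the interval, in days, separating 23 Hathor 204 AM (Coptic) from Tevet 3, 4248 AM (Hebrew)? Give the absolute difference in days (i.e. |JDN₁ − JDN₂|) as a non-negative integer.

First date → JDN 1899258; second date → JDN 1899272.
The interval is |1899258 − 1899272| = 14 days.

14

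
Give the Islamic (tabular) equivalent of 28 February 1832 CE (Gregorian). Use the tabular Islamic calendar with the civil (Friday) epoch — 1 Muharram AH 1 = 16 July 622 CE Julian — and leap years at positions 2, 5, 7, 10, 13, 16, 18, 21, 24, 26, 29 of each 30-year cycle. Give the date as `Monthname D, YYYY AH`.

Ramadan 26, 1247 AH

Both dates share Julian Day Number 2390242; in the tabular Islamic calendar that is 26 Ramadan 1247 AH.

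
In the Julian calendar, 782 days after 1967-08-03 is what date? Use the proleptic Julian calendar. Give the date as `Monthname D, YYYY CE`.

September 23, 1969 CE

The starting date is JDN 2439719; 2439719 + 782 = 2440501.
JDN 2440501 corresponds to September 23, 1969 CE.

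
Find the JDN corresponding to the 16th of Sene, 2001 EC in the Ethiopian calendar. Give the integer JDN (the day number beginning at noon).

2455006

Equivalently 23 June 2009 (Gregorian).
JDN 2400001 is 17 November 1858 CE (Gregorian), MJD 0; the target day is +55005 days from there, so JDN = 2455006.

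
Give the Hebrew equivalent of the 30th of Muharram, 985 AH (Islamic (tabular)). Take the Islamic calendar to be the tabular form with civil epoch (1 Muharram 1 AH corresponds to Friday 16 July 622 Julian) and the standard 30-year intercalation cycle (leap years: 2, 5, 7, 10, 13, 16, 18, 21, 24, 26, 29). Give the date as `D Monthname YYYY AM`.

2 Iyar 5337 AM

Both dates share Julian Day Number 2297166; in the Hebrew calendar that is 2 Iyar 5337 AM.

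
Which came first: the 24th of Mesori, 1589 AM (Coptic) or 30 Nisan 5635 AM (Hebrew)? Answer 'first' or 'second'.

first

Converting both to JDN: 2405400 vs 2406014; the smaller is the first.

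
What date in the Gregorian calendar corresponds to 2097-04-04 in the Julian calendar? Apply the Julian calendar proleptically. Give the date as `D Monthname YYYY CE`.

For dates in this range the Gregorian date is 13 days ahead of the Julian.
4 April 2097 Julian + 13 days → 17 April 2097 Gregorian.

17 April 2097 CE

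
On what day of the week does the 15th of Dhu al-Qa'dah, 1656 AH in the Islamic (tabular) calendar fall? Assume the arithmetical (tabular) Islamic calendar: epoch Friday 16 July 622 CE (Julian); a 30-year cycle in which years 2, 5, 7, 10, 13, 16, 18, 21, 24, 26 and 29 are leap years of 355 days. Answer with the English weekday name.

This is JDN 2535226 (10 February 2229 Gregorian).
Since JDN mod 7 = 1 (0 = Monday), the day is Tuesday.

Tuesday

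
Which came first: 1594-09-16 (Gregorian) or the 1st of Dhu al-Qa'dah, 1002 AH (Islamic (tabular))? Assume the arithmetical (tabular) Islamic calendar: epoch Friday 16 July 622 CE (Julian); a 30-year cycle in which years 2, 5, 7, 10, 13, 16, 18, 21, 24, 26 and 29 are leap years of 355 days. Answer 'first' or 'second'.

second

First date → JDN 2303515; second date → JDN 2303456.
JDN 2303456 < JDN 2303515, so the second date is earlier.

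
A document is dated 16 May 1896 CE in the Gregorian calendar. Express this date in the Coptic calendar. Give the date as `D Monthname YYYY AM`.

9 Pashons 1612 AM

Both dates share Julian Day Number 2413696; in the Coptic calendar that is 9 Pashons 1612 AM.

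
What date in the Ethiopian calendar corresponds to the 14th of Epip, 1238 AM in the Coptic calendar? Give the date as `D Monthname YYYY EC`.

The source date corresponds to 18 July 1522 in the proleptic Gregorian calendar (JDN 2277157).
That day falls on 14 Hamle 1514 EC in the Ethiopian calendar.

14 Hamle 1514 EC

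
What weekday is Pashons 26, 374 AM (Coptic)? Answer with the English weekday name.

Equivalently 24 May 658 Gregorian, JDN 1961533.
1961533 ≡ 0 (mod 7); counting from Monday = 0 gives Monday.

Monday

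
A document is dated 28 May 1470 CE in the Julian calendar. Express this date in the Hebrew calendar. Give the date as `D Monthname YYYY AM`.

28 Sivan 5230 AM

Julian Day Number of the source date = 2258123.
Converting JDN 2258123 to the Hebrew calendar gives 28 Sivan 5230 AM.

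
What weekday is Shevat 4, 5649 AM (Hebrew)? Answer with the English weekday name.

Sunday

This is JDN 2411009 (6 January 1889 Gregorian).
Since JDN mod 7 = 6 (0 = Monday), the day is Sunday.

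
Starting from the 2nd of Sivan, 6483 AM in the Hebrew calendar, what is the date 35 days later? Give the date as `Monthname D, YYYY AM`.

Counting 35 days forward from JDN 2715762 reaches JDN 2715797, which is Tammuz 7, 6483 AM.

Tammuz 7, 6483 AM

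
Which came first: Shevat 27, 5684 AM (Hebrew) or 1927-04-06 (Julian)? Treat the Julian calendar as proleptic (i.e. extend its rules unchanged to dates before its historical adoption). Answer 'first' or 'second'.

First date → JDN 2423818; second date → JDN 2424990.
JDN 2423818 < JDN 2424990, so the first date is earlier.

first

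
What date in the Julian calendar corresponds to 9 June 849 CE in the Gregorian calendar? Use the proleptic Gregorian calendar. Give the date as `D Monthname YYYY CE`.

5 June 849 CE

At this point the Julian calendar is 4 days behind the Gregorian.
9 June 849 Gregorian − 4 days → 5 June 849 Julian.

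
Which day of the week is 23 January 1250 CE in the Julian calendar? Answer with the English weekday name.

Sunday

In the proleptic Gregorian calendar this is 30 January 1250 (JDN 2177643).
JDN 2177643 mod 7 = 6, and JDN 0 was a Monday, so this is a Sunday.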